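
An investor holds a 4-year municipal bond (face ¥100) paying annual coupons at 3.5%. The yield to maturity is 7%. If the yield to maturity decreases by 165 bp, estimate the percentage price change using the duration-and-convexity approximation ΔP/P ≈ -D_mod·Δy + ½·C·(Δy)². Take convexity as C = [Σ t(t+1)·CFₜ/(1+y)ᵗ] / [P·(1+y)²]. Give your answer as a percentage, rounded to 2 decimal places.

With y = 0.07:
  t   CF        PV=CF/(1+0.07)^t    t·PV        t(t+1)·PV
  1         3.50         3.2710         3.2710           6.5421
  2         3.50         3.0570         6.1141          18.3422
  3         3.50         2.8570         8.5711          34.2845
  4       103.50        78.9597       315.8386       1,579.1931
  Σ                     88.1448       333.7948       1,638.3619
P = 88.1448; D_Mac = 3.78689 yrs; D_mod = 3.53915 yrs; C = 16.23476.
Duration effect: -3.53915 × (-0.0165) = +0.058396
Convexity effect: 0.5 × 16.23476 × (-0.0165)² = +0.0022100
ΔP/P ≈ +0.058396 + 0.0022100 = +0.060606 = +6.0606%.

+6.06%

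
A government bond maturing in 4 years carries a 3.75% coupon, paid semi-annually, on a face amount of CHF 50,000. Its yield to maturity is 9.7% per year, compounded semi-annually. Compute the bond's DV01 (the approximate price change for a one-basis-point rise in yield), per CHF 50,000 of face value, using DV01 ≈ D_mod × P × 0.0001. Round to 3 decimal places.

CHF 14.295

Periodic yield y = 0.0485.
  t   CF        PV=CF/(1+0.0485)^t    t·PV
  1       937.50       894.1345       894.1345
  2       937.50       852.7749     1,705.5498
  3       937.50       813.3285     2,439.9854
  4       937.50       775.7067     3,102.8268
  5       937.50       739.8252     3,699.1258
  6       937.50       705.6034     4,233.6204
  7       937.50       672.9646     4,710.7523
  8    50,937.50    34,873.0673   278,984.5382
  Σ                 40,327.4050   299,770.5333
P = 40,327.4050; D_Mac = 7.43342 half-year periods = 3.71671 yrs; D_mod = 3.54479 yrs.
DV01 ≈ 3.54479 × 40,327.4050 × 0.0001 = 14.295209.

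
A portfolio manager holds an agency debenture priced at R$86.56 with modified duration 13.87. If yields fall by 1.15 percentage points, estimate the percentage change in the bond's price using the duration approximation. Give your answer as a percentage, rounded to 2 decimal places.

+15.95%

Duration approximation: ΔP/P ≈ -D_mod · Δy = -13.87 × (-0.0115) = +0.159505.
As a percentage: +15.9505%.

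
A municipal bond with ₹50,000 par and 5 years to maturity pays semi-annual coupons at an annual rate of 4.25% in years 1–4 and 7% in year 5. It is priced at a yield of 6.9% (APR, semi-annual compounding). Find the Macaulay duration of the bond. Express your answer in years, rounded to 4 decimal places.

4.5289 years

Periodic yield y = 0.0345. Discount each cash flow and weight by its period:
  t   CF        PV=CF/(1+0.0345)^t    t·PV
  1     1,062.50     1,027.0662     1,027.0662
  2     1,062.50       992.8141     1,985.6283
  3     1,062.50       959.7043     2,879.1130
  4     1,062.50       927.6987     3,710.7949
  5     1,062.50       896.7605     4,483.8024
  6     1,062.50       866.8540     5,201.1241
  7     1,062.50       837.9449     5,865.6145
  8     1,062.50       809.9999     6,479.9994
  9     1,750.00     1,289.6254    11,606.6290
  10   51,750.00    36,864.2501   368,642.5012
  Σ                 45,472.7183   411,882.2730
Price P = Σ PV = 45,472.7183.
Macaulay duration = Σ(t·PV) / P = 411,882.2730 / 45,472.7183 = 9.05779 half-year periods.
In years: 9.05779 / 2 = 4.52889 years.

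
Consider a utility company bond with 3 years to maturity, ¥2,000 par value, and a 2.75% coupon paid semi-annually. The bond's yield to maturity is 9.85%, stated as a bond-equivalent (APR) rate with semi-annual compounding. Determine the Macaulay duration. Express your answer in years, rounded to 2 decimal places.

2.89 years

Periodic yield y = 0.04925. Discount each cash flow and weight by its period:
  t   CF        PV=CF/(1+0.04925)^t    t·PV
  1        27.50        26.2092        26.2092
  2        27.50        24.9790        49.9580
  3        27.50        23.8065        71.4195
  4        27.50        22.6891        90.7563
  5        27.50        21.6241       108.1204
  6     2,027.50     1,519.4520     9,116.7122
  Σ                  1,638.7599     9,463.1757
Price P = Σ PV = 1,638.7599.
Macaulay duration = Σ(t·PV) / P = 9,463.1757 / 1,638.7599 = 5.77460 half-year periods.
In years: 5.77460 / 2 = 2.88730 years.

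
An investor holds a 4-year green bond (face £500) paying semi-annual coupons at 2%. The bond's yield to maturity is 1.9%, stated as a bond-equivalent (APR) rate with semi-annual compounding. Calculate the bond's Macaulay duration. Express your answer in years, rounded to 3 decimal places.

Periodic yield y = 0.0095. Discount each cash flow and weight by its period:
  t   CF        PV=CF/(1+0.0095)^t    t·PV
  1         5.00         4.9529         4.9529
  2         5.00         4.9063         9.8127
  3         5.00         4.8602        14.5805
  4         5.00         4.8144        19.2577
  5         5.00         4.7691        23.8456
  6         5.00         4.7242        28.3454
  7         5.00         4.6798        32.7585
  8       505.00       468.2101     3,745.6809
  Σ                    501.9171     3,879.2343
Price P = Σ PV = 501.9171.
Macaulay duration = Σ(t·PV) / P = 3,879.2343 / 501.9171 = 7.72883 half-year periods.
In years: 7.72883 / 2 = 3.86442 years.

3.864 years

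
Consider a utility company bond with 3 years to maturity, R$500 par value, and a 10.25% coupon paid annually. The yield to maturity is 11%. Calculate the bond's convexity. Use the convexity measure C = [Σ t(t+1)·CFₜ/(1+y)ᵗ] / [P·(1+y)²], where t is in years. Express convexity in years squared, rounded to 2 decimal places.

With y = 0.11:
  t   CF        PV=CF/(1+0.11)^t    t·PV        t(t+1)·PV
  1        51.25        46.1712        46.1712          92.3423
  2        51.25        41.5956        83.1913         249.5739
  3       551.25       403.0692     1,209.2077       4,836.8310
  Σ                    490.8361     1,338.5702       5,178.7472
P = 490.8361.
Convexity = Σ t(t+1)·PV / [P·(1+y)²] = 5,178.7472 / (490.8361 × 1.232100) = 8.56332.

8.56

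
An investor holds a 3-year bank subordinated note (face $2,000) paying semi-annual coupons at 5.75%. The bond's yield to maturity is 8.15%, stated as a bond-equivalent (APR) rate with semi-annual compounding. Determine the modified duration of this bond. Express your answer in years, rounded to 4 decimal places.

2.6809 years

Periodic yield y = 0.04075. First find Macaulay duration:
  t   CF        PV=CF/(1+0.04075)^t    t·PV
  1        57.50        55.2486        55.2486
  2        57.50        53.0854       106.1708
  3        57.50        51.0069       153.0206
  4        57.50        49.0097       196.0389
  5        57.50        47.0908       235.4538
  6     2,057.50     1,619.0540     9,714.3238
  Σ                  1,874.4953    10,460.2565
P = 1,874.4953; Macaulay duration = 10,460.2565 / 1,874.4953 = 5.58031 half-year periods = 2.79015 years.
Modified duration = D_Mac / (1 + y) = 2.79015 / 1.04075 = 2.68091 years.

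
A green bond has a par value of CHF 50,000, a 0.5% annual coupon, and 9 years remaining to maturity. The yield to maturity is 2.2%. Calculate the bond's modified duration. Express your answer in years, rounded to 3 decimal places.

8.616 years

Periodic yield y = 0.022. First find Macaulay duration:
  t   CF        PV=CF/(1+0.022)^t    t·PV
  1       250.00       244.6184       244.6184
  2       250.00       239.3526       478.7053
  3       250.00       234.2002       702.6007
  4       250.00       229.1587       916.6350
  5       250.00       224.2258     1,121.1289
  6       250.00       219.3990     1,316.3940
  7       250.00       214.6761     1,502.7328
  8       250.00       210.0549     1,680.4393
  9    50,250.00    41,312.1696   371,809.5267
  Σ                 43,127.8554   379,772.7810
P = 43,127.8554; Macaulay duration = 379,772.7810 / 43,127.8554 = 8.80574 years.
Modified duration = D_Mac / (1 + y) = 8.80574 / 1.022 = 8.61619 years.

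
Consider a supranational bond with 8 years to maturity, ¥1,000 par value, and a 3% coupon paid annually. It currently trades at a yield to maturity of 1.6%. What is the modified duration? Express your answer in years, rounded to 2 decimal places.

7.16 years

Periodic yield y = 0.016. First find Macaulay duration:
  t   CF        PV=CF/(1+0.016)^t    t·PV
  1        30.00        29.5276        29.5276
  2        30.00        29.0626        58.1251
  3        30.00        28.6049        85.8146
  4        30.00        28.1544       112.6176
  5        30.00        27.7110       138.5552
  6        30.00        27.2746       163.6478
  7        30.00        26.8451       187.9158
  8     1,030.00       907.1677     7,257.3413
  Σ                  1,104.3479     8,033.5451
P = 1,104.3479; Macaulay duration = 8,033.5451 / 1,104.3479 = 7.27447 years.
Modified duration = D_Mac / (1 + y) = 7.27447 / 1.016 = 7.15991 years.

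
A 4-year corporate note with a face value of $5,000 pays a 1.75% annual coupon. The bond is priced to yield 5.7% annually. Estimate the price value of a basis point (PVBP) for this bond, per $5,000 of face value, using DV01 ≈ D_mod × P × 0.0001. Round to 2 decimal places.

$1.59

Periodic yield y = 0.057.
  t   CF        PV=CF/(1+0.057)^t    t·PV
  1        87.50        82.7815        82.7815
  2        87.50        78.3174       156.6347
  3        87.50        74.0940       222.2820
  4     5,087.50     4,075.7212    16,302.8850
  Σ                  4,310.9141    16,764.5832
P = 4,310.9141; D_Mac = 3.88887 yrs; D_mod = 3.67916 yrs.
DV01 ≈ 3.67916 × 4,310.9141 × 0.0001 = 1.586053.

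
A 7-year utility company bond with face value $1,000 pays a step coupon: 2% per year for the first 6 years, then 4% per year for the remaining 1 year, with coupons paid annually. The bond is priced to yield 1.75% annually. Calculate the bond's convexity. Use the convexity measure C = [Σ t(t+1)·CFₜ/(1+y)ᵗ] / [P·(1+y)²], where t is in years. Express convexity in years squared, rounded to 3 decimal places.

With y = 0.0175:
  t   CF        PV=CF/(1+0.0175)^t    t·PV        t(t+1)·PV
  1        20.00        19.6560        19.6560          39.3120
  2        20.00        19.3180        38.6359         115.9077
  3        20.00        18.9857        56.9571         227.8285
  4        20.00        18.6592        74.6367         373.1834
  5        20.00        18.3383        91.6913         550.1475
  6        20.00        18.0229       108.1371         756.9597
  7     1,040.00       921.0695     6,447.4867      51,579.8935
  Σ                  1,034.0495     6,837.2008      53,643.2324
P = 1,034.0495.
Convexity = Σ t(t+1)·PV / [P·(1+y)²] = 53,643.2324 / (1,034.0495 × 1.035306) = 50.10774.

50.108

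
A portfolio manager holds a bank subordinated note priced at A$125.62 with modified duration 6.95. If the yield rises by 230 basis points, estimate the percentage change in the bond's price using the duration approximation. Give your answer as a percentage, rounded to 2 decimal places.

-15.99%

Duration approximation: ΔP/P ≈ -D_mod · Δy = -6.95 × (+0.023) = -0.159850.
As a percentage: -15.9850%.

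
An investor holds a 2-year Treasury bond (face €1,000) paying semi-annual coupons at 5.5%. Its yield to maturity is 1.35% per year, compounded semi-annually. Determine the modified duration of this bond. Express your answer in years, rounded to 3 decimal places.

Periodic yield y = 0.00675. First find Macaulay duration:
  t   CF        PV=CF/(1+0.00675)^t    t·PV
  1        27.50        27.3156        27.3156
  2        27.50        27.1325        54.2650
  3        27.50        26.9506        80.8517
  4     1,027.50     1,000.2194     4,000.8776
  Σ                  1,081.6181     4,163.3099
P = 1,081.6181; Macaulay duration = 4,163.3099 / 1,081.6181 = 3.84915 half-year periods = 1.92457 years.
Modified duration = D_Mac / (1 + y) = 1.92457 / 1.00675 = 1.91167 years.

1.912 years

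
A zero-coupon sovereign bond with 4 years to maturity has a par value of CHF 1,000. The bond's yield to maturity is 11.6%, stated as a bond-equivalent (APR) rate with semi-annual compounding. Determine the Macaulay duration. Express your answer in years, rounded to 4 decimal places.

4.0000 years

A zero-coupon bond has a single cash flow at maturity, so its Macaulay duration equals its maturity: 4 years.
(Equivalently: 8 semi-annual periods ÷ 2 = 4 years.)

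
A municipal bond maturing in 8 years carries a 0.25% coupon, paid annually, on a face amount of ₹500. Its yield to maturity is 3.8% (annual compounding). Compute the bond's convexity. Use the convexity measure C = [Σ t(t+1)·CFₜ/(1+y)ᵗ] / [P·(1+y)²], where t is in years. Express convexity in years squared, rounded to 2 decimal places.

With y = 0.038:
  t   CF        PV=CF/(1+0.038)^t    t·PV        t(t+1)·PV
  1         1.25         1.2042         1.2042           2.4085
  2         1.25         1.1602         2.3203           6.9609
  3         1.25         1.1177         3.3530          13.4122
  4         1.25         1.0768         4.3071          21.5353
  5         1.25         1.0373         5.1867          31.1204
  6         1.25         0.9994         5.9962          41.9735
  7         1.25         0.9628         6.7395          53.9159
  8       501.25       371.9423     2,975.5383      26,779.8447
  Σ                    379.5006     3,004.6454      26,951.1713
P = 379.5006.
Convexity = Σ t(t+1)·PV / [P·(1+y)²] = 26,951.1713 / (379.5006 × 1.077444) = 65.91290.

65.91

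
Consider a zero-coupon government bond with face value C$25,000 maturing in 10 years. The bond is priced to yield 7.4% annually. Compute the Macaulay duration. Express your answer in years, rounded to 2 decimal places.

A zero-coupon bond has a single cash flow at maturity, so its Macaulay duration equals its maturity: 10 years.

10.00 years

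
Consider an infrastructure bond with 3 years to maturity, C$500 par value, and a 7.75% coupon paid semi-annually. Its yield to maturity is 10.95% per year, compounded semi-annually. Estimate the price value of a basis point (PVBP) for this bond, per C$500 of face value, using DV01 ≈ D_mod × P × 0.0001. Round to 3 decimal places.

Periodic yield y = 0.05475.
  t   CF        PV=CF/(1+0.05475)^t    t·PV
  1       19.375        18.3693        18.3693
  2       19.375        17.4158        34.8315
  3       19.375        16.5118        49.5353
  4       19.375        15.6547        62.6186
  5       19.375        14.8421        74.2103
  6      519.375       377.2106     2,263.2633
  Σ                    460.0041     2,502.8283
P = 460.0041; D_Mac = 5.44088 half-year periods = 2.72044 yrs; D_mod = 2.57923 yrs.
DV01 ≈ 2.57923 × 460.0041 × 0.0001 = 0.118646.

C$0.119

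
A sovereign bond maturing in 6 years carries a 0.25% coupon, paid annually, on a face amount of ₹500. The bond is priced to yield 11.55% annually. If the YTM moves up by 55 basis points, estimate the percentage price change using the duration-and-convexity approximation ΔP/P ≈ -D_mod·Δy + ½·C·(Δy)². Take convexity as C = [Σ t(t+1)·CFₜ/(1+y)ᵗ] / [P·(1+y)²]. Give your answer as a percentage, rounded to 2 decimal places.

-2.88%

With y = 0.1155:
  t   CF        PV=CF/(1+0.1155)^t    t·PV        t(t+1)·PV
  1         1.25         1.1206         1.1206           2.2411
  2         1.25         1.0045         2.0091           6.0273
  3         1.25         0.9005         2.7016          10.8064
  4         1.25         0.8073         3.2292          16.1459
  5         1.25         0.7237         3.6185          21.7112
  6       501.25       260.1579     1,560.9471      10,926.6298
  Σ                    264.7145     1,573.6261      10,983.5617
P = 264.7145; D_Mac = 5.94462 yrs; D_mod = 5.32910 yrs; C = 33.34466.
Duration effect: -5.32910 × (+0.0055) = -0.029310
Convexity effect: 0.5 × 33.34466 × (0.0055)² = +0.0005043
ΔP/P ≈ -0.029310 + 0.0005043 = -0.028806 = -2.8806%.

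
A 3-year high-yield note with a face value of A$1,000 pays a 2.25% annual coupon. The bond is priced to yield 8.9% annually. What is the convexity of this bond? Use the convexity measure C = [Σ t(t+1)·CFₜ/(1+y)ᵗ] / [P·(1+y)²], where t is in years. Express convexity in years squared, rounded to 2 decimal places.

With y = 0.089:
  t   CF        PV=CF/(1+0.089)^t    t·PV        t(t+1)·PV
  1        22.50        20.6612        20.6612          41.3223
  2        22.50        18.9726        37.9452         113.8356
  3     1,022.50       791.7347     2,375.2041       9,500.8164
  Σ                    831.3684     2,433.8104       9,655.9742
P = 831.3684.
Convexity = Σ t(t+1)·PV / [P·(1+y)²] = 9,655.9742 / (831.3684 × 1.185921) = 9.79370.

9.79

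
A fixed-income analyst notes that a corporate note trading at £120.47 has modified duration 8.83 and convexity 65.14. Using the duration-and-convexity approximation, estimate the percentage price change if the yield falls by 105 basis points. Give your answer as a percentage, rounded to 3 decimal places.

Duration effect: -D_mod·Δy = -8.83 × (-0.0105) = +0.092715
Convexity effect: ½·C·(Δy)² = 0.5 × 65.14 × (-0.0105)² = +0.0035908425
ΔP/P ≈ +0.092715 + 0.0035908425 = +0.0963058425
= +9.63058425%.

+9.631%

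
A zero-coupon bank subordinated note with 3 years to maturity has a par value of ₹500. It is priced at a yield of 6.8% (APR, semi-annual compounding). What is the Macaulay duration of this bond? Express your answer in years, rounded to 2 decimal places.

3.00 years

A zero-coupon bond has a single cash flow at maturity, so its Macaulay duration equals its maturity: 3 years.
(Equivalently: 6 semi-annual periods ÷ 2 = 3 years.)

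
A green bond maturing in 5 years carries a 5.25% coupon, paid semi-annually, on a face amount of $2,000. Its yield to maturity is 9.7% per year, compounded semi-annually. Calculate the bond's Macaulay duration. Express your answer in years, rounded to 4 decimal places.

Periodic yield y = 0.0485. Discount each cash flow and weight by its period:
  t   CF        PV=CF/(1+0.0485)^t    t·PV
  1        52.50        50.0715        50.0715
  2        52.50        47.7554        95.5108
  3        52.50        45.5464       136.6392
  4        52.50        43.4396       173.7583
  5        52.50        41.4302       207.1510
  6        52.50        39.5138       237.0827
  7        52.50        37.6860       263.8021
  8        52.50        35.9428       287.5423
  9        52.50        34.2802       308.5218
  10    2,052.50     1,278.2000    12,782.0001
  Σ                  1,653.8659    14,542.0800
Price P = Σ PV = 1,653.8659.
Macaulay duration = Σ(t·PV) / P = 14,542.0800 / 1,653.8659 = 8.79278 half-year periods.
In years: 8.79278 / 2 = 4.39639 years.

4.3964 years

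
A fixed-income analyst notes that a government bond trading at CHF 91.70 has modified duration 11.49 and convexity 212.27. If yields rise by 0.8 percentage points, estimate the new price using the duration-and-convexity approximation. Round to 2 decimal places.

Duration effect: -D_mod·Δy = -11.49 × (+0.008) = -0.091920
Convexity effect: ½·C·(Δy)² = 0.5 × 212.27 × (0.008)² = +0.00679264
ΔP/P ≈ -0.091920 + 0.00679264 = -0.08512736
New price ≈ 91.70 × (1 - 0.08512736) = 83.893821088.

CHF 83.89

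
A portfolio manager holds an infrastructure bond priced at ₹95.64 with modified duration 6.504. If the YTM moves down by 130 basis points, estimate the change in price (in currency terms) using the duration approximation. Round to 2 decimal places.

+₹8.09

Duration approximation: ΔP/P ≈ -D_mod · Δy = -6.504 × (-0.013) = +0.084552.
ΔP ≈ 95.64 × (+0.084552) = +8.08655328.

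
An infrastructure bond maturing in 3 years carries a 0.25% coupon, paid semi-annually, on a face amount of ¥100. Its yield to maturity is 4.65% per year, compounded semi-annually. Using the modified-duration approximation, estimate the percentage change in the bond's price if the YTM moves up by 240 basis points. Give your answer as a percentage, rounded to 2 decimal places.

-7.01%

Periodic yield y = 0.02325. Modified duration first:
  t   CF        PV=CF/(1+0.02325)^t    t·PV
  1        0.125         0.1222         0.1222
  2        0.125         0.1194         0.2388
  3        0.125         0.1167         0.3500
  4        0.125         0.1140         0.4561
  5        0.125         0.1114         0.5571
  6      100.125        87.2272       523.3633
  Σ                     87.8109       525.0875
P = 87.8109; D_Mac = 5.97975 half-year periods = 2.98988 yrs; D_mod = 2.98988/(1+0.02325) = 2.92194 yrs.
ΔP/P ≈ -D_mod · Δy = -2.92194 × (+0.024) = -0.070127 = -7.0127%.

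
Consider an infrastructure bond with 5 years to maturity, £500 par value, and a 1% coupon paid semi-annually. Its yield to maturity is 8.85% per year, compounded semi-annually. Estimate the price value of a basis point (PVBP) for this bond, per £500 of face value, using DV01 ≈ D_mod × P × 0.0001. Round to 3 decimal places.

Periodic yield y = 0.04425.
  t   CF        PV=CF/(1+0.04425)^t    t·PV
  1         2.50         2.3941         2.3941
  2         2.50         2.2926         4.5852
  3         2.50         2.1955         6.5864
  4         2.50         2.1024         8.4097
  5         2.50         2.0133        10.0667
  6         2.50         1.9280        11.5682
  7         2.50         1.8463        12.9243
  8         2.50         1.7681        14.1447
  9         2.50         1.6932        15.2385
  10      502.50       325.9052     3,259.0515
  Σ                    344.1387     3,344.9693
P = 344.1387; D_Mac = 9.71983 half-year periods = 4.85991 yrs; D_mod = 4.65398 yrs.
DV01 ≈ 4.65398 × 344.1387 × 0.0001 = 0.160161.

£0.160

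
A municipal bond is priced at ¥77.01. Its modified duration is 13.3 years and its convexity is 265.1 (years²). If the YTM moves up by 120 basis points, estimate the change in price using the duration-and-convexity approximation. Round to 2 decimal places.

Duration effect: -D_mod·Δy = -13.3 × (+0.012) = -0.159600
Convexity effect: ½·C·(Δy)² = 0.5 × 265.1 × (0.012)² = +0.0190872
ΔP/P ≈ -0.159600 + 0.0190872 = -0.1405128
ΔP ≈ 77.01 × (-0.1405128) = -10.820890728.

-¥10.82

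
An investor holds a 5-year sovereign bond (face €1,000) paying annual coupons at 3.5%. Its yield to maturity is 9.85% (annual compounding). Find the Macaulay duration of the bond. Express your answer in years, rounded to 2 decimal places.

4.62 years

Periodic yield y = 0.0985. Discount each cash flow and weight by its year:
  t   CF        PV=CF/(1+0.0985)^t    t·PV
  1        35.00        31.8616        31.8616
  2        35.00        29.0047        58.0093
  3        35.00        26.4039        79.2117
  4        35.00        24.0363        96.1452
  5     1,035.00       647.0533     3,235.2664
  Σ                    758.3598     3,500.4943
Price P = Σ PV = 758.3598.
Macaulay duration = Σ(t·PV) / P = 3,500.4943 / 758.3598 = 4.61588 years.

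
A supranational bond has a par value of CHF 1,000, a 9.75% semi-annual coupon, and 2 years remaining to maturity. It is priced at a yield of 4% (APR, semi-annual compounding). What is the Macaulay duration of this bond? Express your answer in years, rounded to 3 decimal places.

1.872 years

Periodic yield y = 0.02. Discount each cash flow and weight by its period:
  t   CF        PV=CF/(1+0.02)^t    t·PV
  1        48.75        47.7941        47.7941
  2        48.75        46.8570        93.7140
  3        48.75        45.9382       137.8146
  4     1,048.75       968.8829     3,875.5316
  Σ                  1,109.4722     4,154.8543
Price P = Σ PV = 1,109.4722.
Macaulay duration = Σ(t·PV) / P = 4,154.8543 / 1,109.4722 = 3.74489 half-year periods.
In years: 3.74489 / 2 = 1.87245 years.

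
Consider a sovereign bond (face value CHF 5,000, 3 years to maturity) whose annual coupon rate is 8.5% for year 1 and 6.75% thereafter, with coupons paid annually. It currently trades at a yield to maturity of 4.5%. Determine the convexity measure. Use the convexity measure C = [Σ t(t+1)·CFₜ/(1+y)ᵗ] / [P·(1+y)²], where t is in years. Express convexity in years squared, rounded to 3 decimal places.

With y = 0.045:
  t   CF        PV=CF/(1+0.045)^t    t·PV        t(t+1)·PV
  1       425.00       406.6986       406.6986         813.3971
  2       337.50       309.0589       618.1177       1,854.3532
  3     5,337.50     4,677.2331    14,031.6994      56,126.7975
  Σ                  5,392.9905    15,056.5157      58,794.5478
P = 5,392.9905.
Convexity = Σ t(t+1)·PV / [P·(1+y)²] = 58,794.5478 / (5,392.9905 × 1.092025) = 9.98332.

9.983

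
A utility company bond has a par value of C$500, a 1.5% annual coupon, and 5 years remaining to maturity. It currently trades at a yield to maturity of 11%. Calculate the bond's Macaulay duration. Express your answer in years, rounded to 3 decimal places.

4.811 years

Periodic yield y = 0.11. Discount each cash flow and weight by its year:
  t   CF        PV=CF/(1+0.11)^t    t·PV
  1         7.50         6.7568         6.7568
  2         7.50         6.0872        12.1743
  3         7.50         5.4839        16.4518
  4         7.50         4.9405        19.7619
  5       507.50       301.1765     1,505.8827
  Σ                    324.4449     1,561.0276
Price P = Σ PV = 324.4449.
Macaulay duration = Σ(t·PV) / P = 1,561.0276 / 324.4449 = 4.81138 years.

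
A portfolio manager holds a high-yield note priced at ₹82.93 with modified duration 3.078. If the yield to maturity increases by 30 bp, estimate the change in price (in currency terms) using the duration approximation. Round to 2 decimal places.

Duration approximation: ΔP/P ≈ -D_mod · Δy = -3.078 × (+0.003) = -0.009234.
ΔP ≈ 82.93 × (-0.009234) = -0.76577562.

-₹0.77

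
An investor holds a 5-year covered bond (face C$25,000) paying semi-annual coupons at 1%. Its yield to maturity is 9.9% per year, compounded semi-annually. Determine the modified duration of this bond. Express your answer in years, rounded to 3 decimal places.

Periodic yield y = 0.0495. First find Macaulay duration:
  t   CF        PV=CF/(1+0.0495)^t    t·PV
  1       125.00       119.1043       119.1043
  2       125.00       113.4867       226.9735
  3       125.00       108.1341       324.4023
  4       125.00       103.0339       412.1357
  5       125.00        98.1743       490.8715
  6       125.00        93.5439       561.2632
  7       125.00        89.1318       623.9229
  8       125.00        84.9279       679.4233
  9       125.00        80.9223       728.3004
  10   25,125.00    15,498.2136   154,982.1357
  Σ                 16,388.6729   159,148.5329
P = 16,388.6729; Macaulay duration = 159,148.5329 / 16,388.6729 = 9.71089 half-year periods = 4.85544 years.
Modified duration = D_Mac / (1 + y) = 4.85544 / 1.0495 = 4.62643 years.

4.626 years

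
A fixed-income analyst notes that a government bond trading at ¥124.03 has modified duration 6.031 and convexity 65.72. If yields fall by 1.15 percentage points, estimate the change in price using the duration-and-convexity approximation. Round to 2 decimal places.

Duration effect: -D_mod·Δy = -6.031 × (-0.0115) = +0.0693565
Convexity effect: ½·C·(Δy)² = 0.5 × 65.72 × (-0.0115)² = +0.004345735
ΔP/P ≈ +0.0693565 + 0.004345735 = +0.073702235
ΔP ≈ 124.03 × (+0.073702235) = +9.14128820705.

+¥9.14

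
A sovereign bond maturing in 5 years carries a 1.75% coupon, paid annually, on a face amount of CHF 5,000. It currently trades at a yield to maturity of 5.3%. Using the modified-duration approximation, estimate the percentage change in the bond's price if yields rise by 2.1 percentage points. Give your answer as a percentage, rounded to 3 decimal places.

Periodic yield y = 0.053. Modified duration first:
  t   CF        PV=CF/(1+0.053)^t    t·PV
  1        87.50        83.0959        83.0959
  2        87.50        78.9135       157.8270
  3        87.50        74.9416       224.8248
  4        87.50        71.1696       284.6784
  5     5,087.50     3,929.7287    19,648.6434
  Σ                  4,237.8493    20,399.0695
P = 4,237.8493; D_Mac = 4.81354 yrs; D_mod = 4.81354/(1+0.053) = 4.57127 yrs.
ΔP/P ≈ -D_mod · Δy = -4.57127 × (+0.021) = -0.095997 = -9.5997%.

-9.600%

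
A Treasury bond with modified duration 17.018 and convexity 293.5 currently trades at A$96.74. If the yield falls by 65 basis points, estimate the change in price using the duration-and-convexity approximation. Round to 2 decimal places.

Duration effect: -D_mod·Δy = -17.018 × (-0.0065) = +0.110617
Convexity effect: ½·C·(Δy)² = 0.5 × 293.5 × (-0.0065)² = +0.0062001875
ΔP/P ≈ +0.110617 + 0.0062001875 = +0.1168171875
ΔP ≈ 96.74 × (+0.1168171875) = +11.30089471875.

+A$11.30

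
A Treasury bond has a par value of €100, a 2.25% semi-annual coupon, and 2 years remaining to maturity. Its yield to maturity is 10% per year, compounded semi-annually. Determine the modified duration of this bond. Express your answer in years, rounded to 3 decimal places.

Periodic yield y = 0.05. First find Macaulay duration:
  t   CF        PV=CF/(1+0.05)^t    t·PV
  1        1.125         1.0714         1.0714
  2        1.125         1.0204         2.0408
  3        1.125         0.9718         2.9155
  4      101.125        83.1958       332.7832
  Σ                     86.2594       338.8108
P = 86.2594; Macaulay duration = 338.8108 / 86.2594 = 3.92781 half-year periods = 1.96391 years.
Modified duration = D_Mac / (1 + y) = 1.96391 / 1.05 = 1.87039 years.

1.870 years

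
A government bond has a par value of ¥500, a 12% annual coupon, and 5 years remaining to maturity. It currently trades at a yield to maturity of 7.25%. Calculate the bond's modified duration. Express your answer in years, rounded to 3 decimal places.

3.845 years

Periodic yield y = 0.0725. First find Macaulay duration:
  t   CF        PV=CF/(1+0.0725)^t    t·PV
  1        60.00        55.9441        55.9441
  2        60.00        52.1623       104.3246
  3        60.00        48.6362       145.9085
  4        60.00        45.3484       181.3936
  5       560.00       394.6404     1,973.2019
  Σ                    596.7313     2,460.7727
P = 596.7313; Macaulay duration = 2,460.7727 / 596.7313 = 4.12375 years.
Modified duration = D_Mac / (1 + y) = 4.12375 / 1.0725 = 3.84499 years.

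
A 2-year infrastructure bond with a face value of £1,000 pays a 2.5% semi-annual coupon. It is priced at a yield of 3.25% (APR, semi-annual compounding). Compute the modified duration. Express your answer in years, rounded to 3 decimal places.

1.932 years

Periodic yield y = 0.01625. First find Macaulay duration:
  t   CF        PV=CF/(1+0.01625)^t    t·PV
  1        12.50        12.3001        12.3001
  2        12.50        12.1034        24.2069
  3        12.50        11.9099        35.7297
  4     1,012.50       949.2766     3,797.1066
  Σ                    985.5901     3,869.3433
P = 985.5901; Macaulay duration = 3,869.3433 / 985.5901 = 3.92592 half-year periods = 1.96296 years.
Modified duration = D_Mac / (1 + y) = 1.96296 / 1.01625 = 1.93157 years.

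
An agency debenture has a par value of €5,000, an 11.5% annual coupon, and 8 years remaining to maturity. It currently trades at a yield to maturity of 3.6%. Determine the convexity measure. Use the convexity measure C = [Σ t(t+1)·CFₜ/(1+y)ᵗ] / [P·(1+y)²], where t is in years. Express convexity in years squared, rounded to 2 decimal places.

46.21

With y = 0.036:
  t   CF        PV=CF/(1+0.036)^t    t·PV        t(t+1)·PV
  1       575.00       555.0193       555.0193       1,110.0386
  2       575.00       535.7329     1,071.4658       3,214.3975
  3       575.00       517.1167     1,551.3502       6,205.4006
  4       575.00       499.1474     1,996.5896       9,982.9482
  5       575.00       481.8025     2,409.0126      14,454.0756
  6       575.00       465.0603     2,790.3621      19,532.5346
  7       575.00       448.8999     3,142.2996      25,138.3972
  8     5,575.00     4,201.1368    33,609.0948     302,481.8530
  Σ                  7,703.9160    47,125.1941     382,119.6454
P = 7,703.9160.
Convexity = Σ t(t+1)·PV / [P·(1+y)²] = 382,119.6454 / (7,703.9160 × 1.073296) = 46.21344.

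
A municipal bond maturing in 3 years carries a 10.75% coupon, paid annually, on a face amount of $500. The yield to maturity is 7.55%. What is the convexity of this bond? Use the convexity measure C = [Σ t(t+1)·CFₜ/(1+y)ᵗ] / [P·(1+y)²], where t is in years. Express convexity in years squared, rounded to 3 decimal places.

With y = 0.0755:
  t   CF        PV=CF/(1+0.0755)^t    t·PV        t(t+1)·PV
  1        53.75        49.9768        49.9768          99.9535
  2        53.75        46.4684        92.9368         278.8103
  3       553.75       445.1255     1,335.3766       5,341.5063
  Σ                    541.5707     1,478.2901       5,720.2701
P = 541.5707.
Convexity = Σ t(t+1)·PV / [P·(1+y)²] = 5,720.2701 / (541.5707 × 1.156700) = 9.13147.

9.131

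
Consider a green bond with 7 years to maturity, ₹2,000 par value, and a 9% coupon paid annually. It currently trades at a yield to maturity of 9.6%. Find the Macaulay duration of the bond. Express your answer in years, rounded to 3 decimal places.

Periodic yield y = 0.096. Discount each cash flow and weight by its year:
  t   CF        PV=CF/(1+0.096)^t    t·PV
  1       180.00       164.2336       164.2336
  2       180.00       149.8482       299.6963
  3       180.00       136.7228       410.1683
  4       180.00       124.7471       498.9882
  5       180.00       113.8203       569.1015
  6       180.00       103.8506       623.1038
  7     2,180.00     1,147.5791     8,033.0534
  Σ                  1,940.8016    10,598.3452
Price P = Σ PV = 1,940.8016.
Macaulay duration = Σ(t·PV) / P = 10,598.3452 / 1,940.8016 = 5.46081 years.

5.461 years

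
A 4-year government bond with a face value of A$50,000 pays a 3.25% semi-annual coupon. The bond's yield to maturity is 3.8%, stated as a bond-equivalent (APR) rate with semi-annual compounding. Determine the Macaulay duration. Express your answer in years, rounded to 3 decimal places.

3.780 years

Periodic yield y = 0.019. Discount each cash flow and weight by its period:
  t   CF        PV=CF/(1+0.019)^t    t·PV
  1       812.50       797.3503       797.3503
  2       812.50       782.4832     1,564.9663
  3       812.50       767.8932     2,303.6796
  4       812.50       753.5753     3,014.3011
  5       812.50       739.5243     3,697.6215
  6       812.50       725.7353     4,354.4120
  7       812.50       712.2035     4,985.4242
  8    50,812.50    43,709.6260   349,677.0083
  Σ                 48,988.3911   370,394.7634
Price P = Σ PV = 48,988.3911.
Macaulay duration = Σ(t·PV) / P = 370,394.7634 / 48,988.3911 = 7.56087 half-year periods.
In years: 7.56087 / 2 = 3.78043 years.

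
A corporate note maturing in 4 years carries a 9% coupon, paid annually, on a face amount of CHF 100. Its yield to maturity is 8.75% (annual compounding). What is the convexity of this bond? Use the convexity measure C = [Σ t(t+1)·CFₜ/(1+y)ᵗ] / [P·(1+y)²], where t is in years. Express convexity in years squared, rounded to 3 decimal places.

With y = 0.0875:
  t   CF        PV=CF/(1+0.0875)^t    t·PV        t(t+1)·PV
  1         9.00         8.2759         8.2759          16.5517
  2         9.00         7.6100        15.2200          45.6599
  3         9.00         6.9977        20.9931          83.9723
  4       109.00        77.9309       311.7234       1,558.6171
  Σ                    100.8144       356.2123       1,704.8010
P = 100.8144.
Convexity = Σ t(t+1)·PV / [P·(1+y)²] = 1,704.8010 / (100.8144 × 1.182656) = 14.29857.

14.299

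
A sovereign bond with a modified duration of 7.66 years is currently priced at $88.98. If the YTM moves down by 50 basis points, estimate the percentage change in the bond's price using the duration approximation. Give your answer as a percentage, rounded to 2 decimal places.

Duration approximation: ΔP/P ≈ -D_mod · Δy = -7.66 × (-0.005) = +0.038300.
As a percentage: +3.8300%.

+3.83%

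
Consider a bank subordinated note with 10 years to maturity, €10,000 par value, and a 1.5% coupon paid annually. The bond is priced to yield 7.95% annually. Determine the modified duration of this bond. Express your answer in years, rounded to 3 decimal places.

Periodic yield y = 0.0795. First find Macaulay duration:
  t   CF        PV=CF/(1+0.0795)^t    t·PV
  1       150.00       138.9532       138.9532
  2       150.00       128.7200       257.4400
  3       150.00       119.2404       357.7211
  4       150.00       110.4589       441.8356
  5       150.00       102.3241       511.6206
  6       150.00        94.7884       568.7306
  7       150.00        87.8077       614.6541
  8       150.00        81.3411       650.7289
  9       150.00        75.3507       678.1565
  10   10,150.00     4,723.2352    47,232.3523
  Σ                  5,662.2198    51,452.1929
P = 5,662.2198; Macaulay duration = 51,452.1929 / 5,662.2198 = 9.08693 years.
Modified duration = D_Mac / (1 + y) = 9.08693 / 1.0795 = 8.41772 years.

8.418 years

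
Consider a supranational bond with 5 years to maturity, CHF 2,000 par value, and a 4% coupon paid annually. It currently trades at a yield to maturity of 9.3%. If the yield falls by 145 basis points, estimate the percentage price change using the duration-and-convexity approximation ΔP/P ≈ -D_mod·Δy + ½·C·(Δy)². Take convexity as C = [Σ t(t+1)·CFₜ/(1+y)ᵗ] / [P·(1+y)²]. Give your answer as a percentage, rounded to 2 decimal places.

+6.31%

With y = 0.093:
  t   CF        PV=CF/(1+0.093)^t    t·PV        t(t+1)·PV
  1        80.00        73.1930        73.1930         146.3861
  2        80.00        66.9653       133.9306         401.7917
  3        80.00        61.2674       183.8022         735.2089
  4        80.00        56.0544       224.2174       1,121.0870
  5     2,080.00     1,333.4064     6,667.0318      40,002.1911
  Σ                  1,590.8865     7,282.1751      42,406.6648
P = 1,590.8865; D_Mac = 4.57743 yrs; D_mod = 4.18795 yrs; C = 22.31283.
Duration effect: -4.18795 × (-0.0145) = +0.060725
Convexity effect: 0.5 × 22.31283 × (-0.0145)² = +0.0023456
ΔP/P ≈ +0.060725 + 0.0023456 = +0.063071 = +6.3071%.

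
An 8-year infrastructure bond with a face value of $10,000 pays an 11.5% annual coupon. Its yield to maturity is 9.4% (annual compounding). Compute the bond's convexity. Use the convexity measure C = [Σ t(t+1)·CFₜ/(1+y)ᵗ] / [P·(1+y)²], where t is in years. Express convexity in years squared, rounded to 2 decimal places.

38.25

With y = 0.094:
  t   CF        PV=CF/(1+0.094)^t    t·PV        t(t+1)·PV
  1     1,150.00     1,051.1883     1,051.1883       2,102.3766
  2     1,150.00       960.8668     1,921.7336       5,765.2009
  3     1,150.00       878.3061     2,634.9182      10,539.6726
  4     1,150.00       802.8392     3,211.3567      16,056.7834
  5     1,150.00       733.8566     3,669.2832      22,015.6993
  6     1,150.00       670.8013     4,024.8079      28,173.6554
  7     1,150.00       613.1639     4,292.1474      34,337.1791
  8    11,150.00     5,434.2084    43,473.6674     391,263.0066
  Σ                 11,145.2306    64,279.1027     510,253.5739
P = 11,145.2306.
Convexity = Σ t(t+1)·PV / [P·(1+y)²] = 510,253.5739 / (11,145.2306 × 1.196836) = 38.25272.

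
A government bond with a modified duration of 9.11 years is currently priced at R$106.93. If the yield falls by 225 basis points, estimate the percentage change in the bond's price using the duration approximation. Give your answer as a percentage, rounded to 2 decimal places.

Duration approximation: ΔP/P ≈ -D_mod · Δy = -9.11 × (-0.0225) = +0.204975.
As a percentage: +20.4975%.

+20.50%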